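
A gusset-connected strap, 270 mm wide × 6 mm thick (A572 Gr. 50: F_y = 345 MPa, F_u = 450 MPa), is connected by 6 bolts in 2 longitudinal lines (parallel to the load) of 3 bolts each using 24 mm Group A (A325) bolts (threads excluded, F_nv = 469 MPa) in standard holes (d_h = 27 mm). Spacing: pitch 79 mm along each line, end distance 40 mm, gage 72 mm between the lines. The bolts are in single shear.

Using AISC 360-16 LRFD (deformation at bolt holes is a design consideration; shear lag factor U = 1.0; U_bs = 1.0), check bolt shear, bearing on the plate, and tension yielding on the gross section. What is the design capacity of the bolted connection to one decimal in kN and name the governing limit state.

503.0 kN (gross-section yield governs)

Bolt shear: A_b = π(24)²/4 = 452.39 mm². φR_n = 0.75 × 469 × 452.39 × 6 × 1 = 954.8 kN.
Bearing (6 mm plate, F_u = 450 MPa): end bolts L_c = 40 − 27/2 = 26.5, R_n = min(1.2×26.5×6×450, 2.4×24×6×450) = 85.86 kN/bolt; interior L_c = 79 − 27 = 52, R_n = 155.52 kN/bolt. φR_n = 0.75 × (2×85.86 + 4×155.52) = 595.4 kN.
Tension yield (gross): A_g = 270×6 = 1620 mm². φR_n = 0.90 × 345 × 1620 = 503.0 kN.
Governing: min(954.8, 595.4, 503.0) = 503.0 kN → gross-section yield.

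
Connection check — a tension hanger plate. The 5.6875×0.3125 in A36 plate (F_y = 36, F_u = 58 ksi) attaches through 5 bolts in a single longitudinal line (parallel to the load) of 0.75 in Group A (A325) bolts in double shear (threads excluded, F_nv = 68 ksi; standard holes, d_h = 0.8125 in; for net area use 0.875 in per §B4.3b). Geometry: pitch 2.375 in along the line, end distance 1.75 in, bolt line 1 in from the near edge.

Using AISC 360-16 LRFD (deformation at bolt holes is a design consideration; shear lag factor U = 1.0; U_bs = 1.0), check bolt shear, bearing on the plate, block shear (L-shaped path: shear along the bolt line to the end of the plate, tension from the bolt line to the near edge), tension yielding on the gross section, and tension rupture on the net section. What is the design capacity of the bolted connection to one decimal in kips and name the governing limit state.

57.6 kips (gross-section yield governs)

Bolt shear: A_b = π(0.75)²/4 = 0.44179 in². φR_n = 0.75 × 68 × 0.44179 × 5 × 2 = 225.3 kips.
Bearing (0.3125 in plate, F_u = 58 ksi): end bolts L_c = 1.75 − 0.8125/2 = 1.34375, R_n = min(1.2×1.34375×0.3125×58, 2.4×0.75×0.3125×58) = 29.227 kips/bolt; interior L_c = 2.375 − 0.8125 = 1.5625, R_n = 32.625 kips/bolt. φR_n = 0.75 × (1×29.227 + 4×32.625) = 119.8 kips.
Block shear: shear path 1×[1.75+4×2.375] = 1×11.25 in, A_gv = 3.5156, A_nv = 1×(11.25 − 4.5×0.875)×0.3125 = 2.2852 in²; tension to near edge: (1 − 0.5×0.875)×0.3125 = 0.17578 in². R_n = min(0.6×58×2.2852, 0.6×36×3.5156) + 1.0×58×0.17578 = min(79.525, 75.937) + 10.195 = 86.132 kips. φR_n = 0.75 × 86.132 = 64.6 kips.
Tension yield (gross): A_g = 5.6875×0.3125 = 1.7773 in². φR_n = 0.90 × 36 × 1.7773 = 57.6 kips.
Tension rupture (net): A_n = (5.6875 − 1×0.875)×0.3125 = 1.5039 in² (U = 1.0, A_e = A_n). φR_n = 0.75 × 58 × 1.5039 = 65.4 kips.
Governing: min(225.3, 119.8, 64.6, 57.6, 65.4) = 57.6 kips → gross-section yield.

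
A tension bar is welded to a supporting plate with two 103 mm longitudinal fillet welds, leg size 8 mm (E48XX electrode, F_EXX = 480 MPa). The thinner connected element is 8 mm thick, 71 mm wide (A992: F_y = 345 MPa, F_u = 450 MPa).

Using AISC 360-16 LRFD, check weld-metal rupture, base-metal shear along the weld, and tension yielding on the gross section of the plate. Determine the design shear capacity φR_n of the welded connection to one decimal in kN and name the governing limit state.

Weld metal: throat = 0.707×8 = 5.656 mm, L = 2×103 = 206 mm. φR_n = 0.75 × 0.6 × 480 × 5.656 × 206 = 251.7 kN.
Base metal shear (8 mm plate): yield φR_n = 1.0×0.6×345×8×206 = 341.1 kN; rupture φR_n = 0.75×0.6×450×8×206 = 333.7 kN; take 333.7 kN (rupture).
Tension yield (gross): A_g = 71×8 = 568 mm². φR_n = 0.90 × 345 × 568 = 176.4 kN.
Governing: min(251.7, 333.7, 176.4) = 176.4 kN → gross-section yield.

176.4 kN (gross-section yield governs)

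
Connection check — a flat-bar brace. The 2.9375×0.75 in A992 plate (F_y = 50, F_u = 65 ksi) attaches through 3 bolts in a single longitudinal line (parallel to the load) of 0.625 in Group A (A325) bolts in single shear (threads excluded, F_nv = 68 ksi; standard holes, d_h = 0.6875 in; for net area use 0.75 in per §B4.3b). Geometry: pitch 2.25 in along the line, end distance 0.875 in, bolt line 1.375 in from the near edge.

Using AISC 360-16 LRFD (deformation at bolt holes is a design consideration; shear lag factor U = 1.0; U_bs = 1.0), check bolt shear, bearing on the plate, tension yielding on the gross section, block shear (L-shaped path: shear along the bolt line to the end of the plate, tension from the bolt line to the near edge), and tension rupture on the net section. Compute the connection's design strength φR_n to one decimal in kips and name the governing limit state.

46.9 kips (bolt shear governs)

Bolt shear: A_b = π(0.625)²/4 = 0.3068 in². φR_n = 0.75 × 68 × 0.3068 × 3 × 1 = 46.9 kips.
Bearing (0.75 in plate, F_u = 65 ksi): end bolts L_c = 0.875 − 0.6875/2 = 0.53125, R_n = min(1.2×0.53125×0.75×65, 2.4×0.625×0.75×65) = 31.078 kips/bolt; interior L_c = 2.25 − 0.6875 = 1.5625, R_n = 73.125 kips/bolt. φR_n = 0.75 × (1×31.078 + 2×73.125) = 133.0 kips.
Tension yield (gross): A_g = 2.9375×0.75 = 2.2031 in². φR_n = 0.90 × 50 × 2.2031 = 99.1 kips.
Block shear: shear path 1×[0.875+2×2.25] = 1×5.375 in, A_gv = 4.0313, A_nv = 1×(5.375 − 2.5×0.75)×0.75 = 2.625 in²; tension to near edge: (1.375 − 0.5×0.75)×0.75 = 0.75 in². R_n = min(0.6×65×2.625, 0.6×50×4.0313) + 1.0×65×0.75 = min(102.38, 120.94) + 48.75 = 151.13 kips. φR_n = 0.75 × 151.13 = 113.3 kips.
Tension rupture (net): A_n = (2.9375 − 1×0.75)×0.75 = 1.6406 in² (U = 1.0, A_e = A_n). φR_n = 0.75 × 65 × 1.6406 = 80.0 kips.
Governing: min(46.9, 133.0, 99.1, 113.3, 80.0) = 46.9 kips → bolt shear.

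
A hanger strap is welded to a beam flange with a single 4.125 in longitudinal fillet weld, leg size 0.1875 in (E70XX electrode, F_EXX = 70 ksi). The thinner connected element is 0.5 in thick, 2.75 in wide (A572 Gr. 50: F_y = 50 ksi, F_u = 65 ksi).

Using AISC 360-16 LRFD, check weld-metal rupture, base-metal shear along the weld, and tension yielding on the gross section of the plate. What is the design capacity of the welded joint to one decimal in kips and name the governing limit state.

Weld metal: throat = 0.707×0.1875 = 0.13256 in, L = 4.125 in. φR_n = 0.75 × 0.6 × 70 × 0.13256 × 4.125 = 17.2 kips.
Base metal shear (0.5 in plate): yield φR_n = 1.0×0.6×50×0.5×4.125 = 61.9 kips; rupture φR_n = 0.75×0.6×65×0.5×4.125 = 60.3 kips; take 60.3 kips (rupture).
Tension yield (gross): A_g = 2.75×0.5 = 1.375 in². φR_n = 0.90 × 50 × 1.375 = 61.9 kips.
Governing: min(17.2, 60.3, 61.9) = 17.2 kips → weld metal.

17.2 kips (weld metal governs)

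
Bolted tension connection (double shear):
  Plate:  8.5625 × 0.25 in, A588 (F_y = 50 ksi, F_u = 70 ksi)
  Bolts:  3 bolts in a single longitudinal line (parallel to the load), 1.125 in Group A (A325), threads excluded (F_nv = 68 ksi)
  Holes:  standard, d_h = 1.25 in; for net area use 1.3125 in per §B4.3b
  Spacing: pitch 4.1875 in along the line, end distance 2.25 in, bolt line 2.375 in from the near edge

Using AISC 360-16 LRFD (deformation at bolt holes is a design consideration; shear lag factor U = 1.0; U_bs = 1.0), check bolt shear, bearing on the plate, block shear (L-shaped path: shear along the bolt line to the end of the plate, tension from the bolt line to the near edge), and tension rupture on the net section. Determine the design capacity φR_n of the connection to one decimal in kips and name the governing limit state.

Bolt shear: A_b = π(1.125)²/4 = 0.99402 in². φR_n = 0.75 × 68 × 0.99402 × 3 × 2 = 304.2 kips.
Bearing (0.25 in plate, F_u = 70 ksi): end bolts L_c = 2.25 − 1.25/2 = 1.625, R_n = min(1.2×1.625×0.25×70, 2.4×1.125×0.25×70) = 34.125 kips/bolt; interior L_c = 4.1875 − 1.25 = 2.9375, R_n = 47.25 kips/bolt. φR_n = 0.75 × (1×34.125 + 2×47.25) = 96.5 kips.
Block shear: shear path 1×[2.25+2×4.1875] = 1×10.625 in, A_gv = 2.6563, A_nv = 1×(10.625 − 2.5×1.3125)×0.25 = 1.8359 in²; tension to near edge: (2.375 − 0.5×1.3125)×0.25 = 0.42969 in². R_n = min(0.6×70×1.8359, 0.6×50×2.6563) + 1.0×70×0.42969 = min(77.108, 79.689) + 30.078 = 107.19 kips. φR_n = 0.75 × 107.19 = 80.4 kips.
Tension rupture (net): A_n = (8.5625 − 1×1.3125)×0.25 = 1.8125 in² (U = 1.0, A_e = A_n). φR_n = 0.75 × 70 × 1.8125 = 95.2 kips.
Governing: min(304.2, 96.5, 80.4, 95.2) = 80.4 kips → block shear.

80.4 kips (block shear governs)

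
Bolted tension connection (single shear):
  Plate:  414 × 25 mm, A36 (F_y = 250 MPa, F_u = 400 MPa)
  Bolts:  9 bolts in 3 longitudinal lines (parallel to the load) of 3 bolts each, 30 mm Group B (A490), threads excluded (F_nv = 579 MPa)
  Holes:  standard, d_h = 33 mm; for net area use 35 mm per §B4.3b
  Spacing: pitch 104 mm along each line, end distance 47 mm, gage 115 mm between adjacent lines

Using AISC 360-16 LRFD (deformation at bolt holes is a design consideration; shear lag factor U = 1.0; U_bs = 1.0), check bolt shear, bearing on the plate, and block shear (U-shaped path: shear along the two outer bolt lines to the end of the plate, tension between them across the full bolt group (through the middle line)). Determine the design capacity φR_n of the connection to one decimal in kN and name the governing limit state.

2634.4 kN (block shear governs)

Bolt shear: A_b = π(30)²/4 = 706.86 mm². φR_n = 0.75 × 579 × 706.86 × 9 × 1 = 2762.6 kN.
Bearing (25 mm plate, F_u = 400 MPa): end bolts L_c = 47 − 33/2 = 30.5, R_n = min(1.2×30.5×25×400, 2.4×30×25×400) = 366 kN/bolt; interior L_c = 104 − 33 = 71, R_n = 720 kN/bolt. φR_n = 0.75 × (3×366 + 6×720) = 4063.5 kN.
Block shear: shear path 2×[47+2×104] = 2×255 mm, A_gv = 12750, A_nv = 2×(255 − 2.5×35)×25 = 8375 mm²; tension across gage: (230 − 2×35)×25 = 4000 mm². R_n = min(0.6×400×8375, 0.6×250×12750) + 1.0×400×4000 = min(2010, 1912.5) + 1600 = 3512.5 kN. φR_n = 0.75 × 3512.5 = 2634.4 kN.
Governing: min(2762.6, 4063.5, 2634.4) = 2634.4 kN → block shear.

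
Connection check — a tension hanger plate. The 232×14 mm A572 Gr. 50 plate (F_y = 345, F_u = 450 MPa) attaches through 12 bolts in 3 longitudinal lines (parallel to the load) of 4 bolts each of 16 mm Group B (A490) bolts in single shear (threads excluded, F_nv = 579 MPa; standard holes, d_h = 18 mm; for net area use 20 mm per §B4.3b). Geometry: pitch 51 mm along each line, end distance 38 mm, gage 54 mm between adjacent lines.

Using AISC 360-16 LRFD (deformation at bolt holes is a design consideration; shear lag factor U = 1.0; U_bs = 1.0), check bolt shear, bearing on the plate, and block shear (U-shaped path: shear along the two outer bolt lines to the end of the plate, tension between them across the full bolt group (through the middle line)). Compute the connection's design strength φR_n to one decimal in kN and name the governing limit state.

1007.4 kN (block shear governs)

Bolt shear: A_b = π(16)²/4 = 201.06 mm². φR_n = 0.75 × 579 × 201.06 × 12 × 1 = 1047.7 kN.
Bearing (14 mm plate, F_u = 450 MPa): end bolts L_c = 38 − 18/2 = 29, R_n = min(1.2×29×14×450, 2.4×16×14×450) = 219.24 kN/bolt; interior L_c = 51 − 18 = 33, R_n = 241.92 kN/bolt. φR_n = 0.75 × (3×219.24 + 9×241.92) = 2126.3 kN.
Block shear: shear path 2×[38+3×51] = 2×191 mm, A_gv = 5348, A_nv = 2×(191 − 3.5×20)×14 = 3388 mm²; tension across gage: (108 − 2×20)×14 = 952 mm². R_n = min(0.6×450×3388, 0.6×345×5348) + 1.0×450×952 = min(914.76, 1107) + 428.4 = 1343.2 kN. φR_n = 0.75 × 1343.2 = 1007.4 kN.
Governing: min(1047.7, 2126.3, 1007.4) = 1007.4 kN → block shear.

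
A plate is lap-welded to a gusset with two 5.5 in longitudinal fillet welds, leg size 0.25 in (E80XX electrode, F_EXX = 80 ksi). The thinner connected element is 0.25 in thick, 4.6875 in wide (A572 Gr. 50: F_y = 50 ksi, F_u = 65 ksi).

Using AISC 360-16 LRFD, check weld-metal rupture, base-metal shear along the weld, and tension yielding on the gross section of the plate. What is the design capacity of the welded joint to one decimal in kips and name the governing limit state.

Weld metal: throat = 0.707×0.25 = 0.17675 in, L = 2×5.5 = 11 in. φR_n = 0.75 × 0.6 × 80 × 0.17675 × 11 = 70.0 kips.
Base metal shear (0.25 in plate): yield φR_n = 1.0×0.6×50×0.25×11 = 82.5 kips; rupture φR_n = 0.75×0.6×65×0.25×11 = 80.4 kips; take 80.4 kips (rupture).
Tension yield (gross): A_g = 4.6875×0.25 = 1.1719 in². φR_n = 0.90 × 50 × 1.1719 = 52.7 kips.
Governing: min(70.0, 80.4, 52.7) = 52.7 kips → gross-section yield.

52.7 kips (gross-section yield governs)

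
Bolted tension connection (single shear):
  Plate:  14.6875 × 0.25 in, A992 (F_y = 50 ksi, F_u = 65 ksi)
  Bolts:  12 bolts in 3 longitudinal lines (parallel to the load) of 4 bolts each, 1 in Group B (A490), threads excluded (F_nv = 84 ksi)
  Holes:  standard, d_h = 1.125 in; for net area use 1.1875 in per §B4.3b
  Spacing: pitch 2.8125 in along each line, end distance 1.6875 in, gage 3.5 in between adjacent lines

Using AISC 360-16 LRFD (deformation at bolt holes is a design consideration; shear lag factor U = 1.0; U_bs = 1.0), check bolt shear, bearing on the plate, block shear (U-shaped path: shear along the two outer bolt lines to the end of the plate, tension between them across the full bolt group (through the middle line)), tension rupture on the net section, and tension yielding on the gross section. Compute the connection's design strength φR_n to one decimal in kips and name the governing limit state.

135.6 kips (net-section rupture governs)

Bolt shear: A_b = π(1)²/4 = 0.7854 in². φR_n = 0.75 × 84 × 0.7854 × 12 × 1 = 593.8 kips.
Bearing (0.25 in plate, F_u = 65 ksi): end bolts L_c = 1.6875 − 1.125/2 = 1.125, R_n = min(1.2×1.125×0.25×65, 2.4×1×0.25×65) = 21.938 kips/bolt; interior L_c = 2.8125 − 1.125 = 1.6875, R_n = 32.906 kips/bolt. φR_n = 0.75 × (3×21.938 + 9×32.906) = 271.5 kips.
Block shear: shear path 2×[1.6875+3×2.8125] = 2×10.125 in, A_gv = 5.0625, A_nv = 2×(10.125 − 3.5×1.1875)×0.25 = 2.9844 in²; tension across gage: (7 − 2×1.1875)×0.25 = 1.1563 in². R_n = min(0.6×65×2.9844, 0.6×50×5.0625) + 1.0×65×1.1563 = min(116.39, 151.88) + 75.16 = 191.55 kips. φR_n = 0.75 × 191.55 = 143.7 kips.
Tension rupture (net): A_n = (14.6875 − 3×1.1875)×0.25 = 2.7813 in² (U = 1.0, A_e = A_n). φR_n = 0.75 × 65 × 2.7813 = 135.6 kips.
Tension yield (gross): A_g = 14.6875×0.25 = 3.6719 in². φR_n = 0.90 × 50 × 3.6719 = 165.2 kips.
Governing: min(593.8, 271.5, 143.7, 135.6, 165.2) = 135.6 kips → net-section rupture.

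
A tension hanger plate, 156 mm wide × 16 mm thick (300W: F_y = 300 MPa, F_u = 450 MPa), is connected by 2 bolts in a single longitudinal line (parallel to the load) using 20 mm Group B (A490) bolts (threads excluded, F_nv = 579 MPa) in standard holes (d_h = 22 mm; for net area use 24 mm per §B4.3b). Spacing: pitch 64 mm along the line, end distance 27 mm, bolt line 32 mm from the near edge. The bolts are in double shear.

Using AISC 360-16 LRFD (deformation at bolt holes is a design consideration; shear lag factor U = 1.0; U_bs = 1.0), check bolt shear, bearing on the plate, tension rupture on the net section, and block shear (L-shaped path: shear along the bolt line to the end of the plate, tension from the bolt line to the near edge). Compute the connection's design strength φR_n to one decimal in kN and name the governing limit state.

Bolt shear: A_b = π(20)²/4 = 314.16 mm². φR_n = 0.75 × 579 × 314.16 × 2 × 2 = 545.7 kN.
Bearing (16 mm plate, F_u = 450 MPa): end bolts L_c = 27 − 22/2 = 16, R_n = min(1.2×16×16×450, 2.4×20×16×450) = 138.24 kN/bolt; interior L_c = 64 − 22 = 42, R_n = 345.6 kN/bolt. φR_n = 0.75 × (1×138.24 + 1×345.6) = 362.9 kN.
Tension rupture (net): A_n = (156 − 1×24)×16 = 2112 mm² (U = 1.0, A_e = A_n). φR_n = 0.75 × 450 × 2112 = 712.8 kN.
Block shear: shear path 1×[27+1×64] = 1×91 mm, A_gv = 1456, A_nv = 1×(91 − 1.5×24)×16 = 880 mm²; tension to near edge: (32 − 0.5×24)×16 = 320 mm². R_n = min(0.6×450×880, 0.6×300×1456) + 1.0×450×320 = min(237.6, 262.08) + 144 = 381.6 kN. φR_n = 0.75 × 381.6 = 286.2 kN.
Governing: min(545.7, 362.9, 712.8, 286.2) = 286.2 kN → block shear.

286.2 kN (block shear governs)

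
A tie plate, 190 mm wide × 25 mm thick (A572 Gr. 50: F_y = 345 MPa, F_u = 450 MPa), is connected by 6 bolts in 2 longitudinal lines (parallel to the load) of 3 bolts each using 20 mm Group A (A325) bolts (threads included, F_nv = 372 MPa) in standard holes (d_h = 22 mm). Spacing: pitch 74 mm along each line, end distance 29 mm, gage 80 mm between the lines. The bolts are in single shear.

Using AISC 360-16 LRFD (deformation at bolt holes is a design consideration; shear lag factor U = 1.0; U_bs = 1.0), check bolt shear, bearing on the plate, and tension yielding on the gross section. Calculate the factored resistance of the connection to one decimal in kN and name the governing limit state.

525.9 kN (bolt shear governs)

Bolt shear: A_b = π(20)²/4 = 314.16 mm². φR_n = 0.75 × 372 × 314.16 × 6 × 1 = 525.9 kN.
Bearing (25 mm plate, F_u = 450 MPa): end bolts L_c = 29 − 22/2 = 18, R_n = min(1.2×18×25×450, 2.4×20×25×450) = 243 kN/bolt; interior L_c = 74 − 22 = 52, R_n = 540 kN/bolt. φR_n = 0.75 × (2×243 + 4×540) = 1984.5 kN.
Tension yield (gross): A_g = 190×25 = 4750 mm². φR_n = 0.90 × 345 × 4750 = 1474.9 kN.
Governing: min(525.9, 1984.5, 1474.9) = 525.9 kN → bolt shear.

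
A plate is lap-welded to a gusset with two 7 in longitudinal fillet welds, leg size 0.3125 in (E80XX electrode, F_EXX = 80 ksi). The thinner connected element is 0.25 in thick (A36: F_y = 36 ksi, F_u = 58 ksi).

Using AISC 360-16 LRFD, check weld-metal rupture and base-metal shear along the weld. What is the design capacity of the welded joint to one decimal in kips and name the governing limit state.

75.6 kips (base-metal shear governs)

Weld metal: throat = 0.707×0.3125 = 0.22094 in, L = 2×7 = 14 in. φR_n = 0.75 × 0.6 × 80 × 0.22094 × 14 = 111.4 kips.
Base metal shear (0.25 in plate): yield φR_n = 1.0×0.6×36×0.25×14 = 75.6 kips; rupture φR_n = 0.75×0.6×58×0.25×14 = 91.4 kips; take 75.6 kips (yield).
Governing: min(111.4, 75.6) = 75.6 kips → base-metal shear.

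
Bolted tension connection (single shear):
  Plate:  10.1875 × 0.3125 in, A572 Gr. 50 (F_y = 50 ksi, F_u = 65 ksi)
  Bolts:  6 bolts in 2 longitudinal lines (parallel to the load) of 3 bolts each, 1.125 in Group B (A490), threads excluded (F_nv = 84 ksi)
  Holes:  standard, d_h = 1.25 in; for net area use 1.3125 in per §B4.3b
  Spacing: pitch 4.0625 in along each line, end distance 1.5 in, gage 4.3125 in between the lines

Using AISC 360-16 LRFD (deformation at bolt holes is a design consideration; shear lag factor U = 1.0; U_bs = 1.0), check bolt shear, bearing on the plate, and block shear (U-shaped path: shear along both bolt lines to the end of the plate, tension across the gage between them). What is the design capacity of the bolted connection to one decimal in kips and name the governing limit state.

161.7 kips (block shear governs)

Bolt shear: A_b = π(1.125)²/4 = 0.99402 in². φR_n = 0.75 × 84 × 0.99402 × 6 × 1 = 375.7 kips.
Bearing (0.3125 in plate, F_u = 65 ksi): end bolts L_c = 1.5 − 1.25/2 = 0.875, R_n = min(1.2×0.875×0.3125×65, 2.4×1.125×0.3125×65) = 21.328 kips/bolt; interior L_c = 4.0625 − 1.25 = 2.8125, R_n = 54.844 kips/bolt. φR_n = 0.75 × (2×21.328 + 4×54.844) = 196.5 kips.
Block shear: shear path 2×[1.5+2×4.0625] = 2×9.625 in, A_gv = 6.0156, A_nv = 2×(9.625 − 2.5×1.3125)×0.3125 = 3.9648 in²; tension across gage: (4.3125 − 1×1.3125)×0.3125 = 0.9375 in². R_n = min(0.6×65×3.9648, 0.6×50×6.0156) + 1.0×65×0.9375 = min(154.63, 180.47) + 60.938 = 215.57 kips. φR_n = 0.75 × 215.57 = 161.7 kips.
Governing: min(375.7, 196.5, 161.7) = 161.7 kips → block shear.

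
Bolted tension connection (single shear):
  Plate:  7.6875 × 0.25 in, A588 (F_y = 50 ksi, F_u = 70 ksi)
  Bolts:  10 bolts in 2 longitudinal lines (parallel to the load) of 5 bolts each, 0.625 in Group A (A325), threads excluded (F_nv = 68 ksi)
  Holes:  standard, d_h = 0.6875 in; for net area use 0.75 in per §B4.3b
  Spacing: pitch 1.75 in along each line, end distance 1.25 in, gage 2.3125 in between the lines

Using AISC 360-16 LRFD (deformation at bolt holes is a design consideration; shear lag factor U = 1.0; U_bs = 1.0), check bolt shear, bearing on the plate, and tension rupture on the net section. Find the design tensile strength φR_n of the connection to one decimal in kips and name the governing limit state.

81.2 kips (net-section rupture governs)

Bolt shear: A_b = π(0.625)²/4 = 0.3068 in². φR_n = 0.75 × 68 × 0.3068 × 10 × 1 = 156.5 kips.
Bearing (0.25 in plate, F_u = 70 ksi): end bolts L_c = 1.25 − 0.6875/2 = 0.90625, R_n = min(1.2×0.90625×0.25×70, 2.4×0.625×0.25×70) = 19.031 kips/bolt; interior L_c = 1.75 − 0.6875 = 1.0625, R_n = 22.313 kips/bolt. φR_n = 0.75 × (2×19.031 + 8×22.313) = 162.4 kips.
Tension rupture (net): A_n = (7.6875 − 2×0.75)×0.25 = 1.5469 in² (U = 1.0, A_e = A_n). φR_n = 0.75 × 70 × 1.5469 = 81.2 kips.
Governing: min(156.5, 162.4, 81.2) = 81.2 kips → net-section rupture.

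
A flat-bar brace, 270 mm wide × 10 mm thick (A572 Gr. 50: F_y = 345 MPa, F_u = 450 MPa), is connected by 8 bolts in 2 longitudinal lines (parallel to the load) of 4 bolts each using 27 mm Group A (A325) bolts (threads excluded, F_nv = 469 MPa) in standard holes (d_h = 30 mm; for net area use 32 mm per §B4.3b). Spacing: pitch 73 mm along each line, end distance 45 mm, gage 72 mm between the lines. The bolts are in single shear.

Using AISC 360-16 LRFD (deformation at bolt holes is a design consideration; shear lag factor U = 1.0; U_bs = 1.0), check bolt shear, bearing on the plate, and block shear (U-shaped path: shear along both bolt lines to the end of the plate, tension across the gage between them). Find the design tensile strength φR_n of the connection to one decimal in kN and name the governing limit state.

Bolt shear: A_b = π(27)²/4 = 572.56 mm². φR_n = 0.75 × 469 × 572.56 × 8 × 1 = 1611.2 kN.
Bearing (10 mm plate, F_u = 450 MPa): end bolts L_c = 45 − 30/2 = 30, R_n = min(1.2×30×10×450, 2.4×27×10×450) = 162 kN/bolt; interior L_c = 73 − 30 = 43, R_n = 232.2 kN/bolt. φR_n = 0.75 × (2×162 + 6×232.2) = 1287.9 kN.
Block shear: shear path 2×[45+3×73] = 2×264 mm, A_gv = 5280, A_nv = 2×(264 − 3.5×32)×10 = 3040 mm²; tension across gage: (72 − 1×32)×10 = 400 mm². R_n = min(0.6×450×3040, 0.6×345×5280) + 1.0×450×400 = min(820.8, 1093) + 180 = 1000.8 kN. φR_n = 0.75 × 1000.8 = 750.6 kN.
Governing: min(1611.2, 1287.9, 750.6) = 750.6 kN → block shear.

750.6 kN (block shear governs)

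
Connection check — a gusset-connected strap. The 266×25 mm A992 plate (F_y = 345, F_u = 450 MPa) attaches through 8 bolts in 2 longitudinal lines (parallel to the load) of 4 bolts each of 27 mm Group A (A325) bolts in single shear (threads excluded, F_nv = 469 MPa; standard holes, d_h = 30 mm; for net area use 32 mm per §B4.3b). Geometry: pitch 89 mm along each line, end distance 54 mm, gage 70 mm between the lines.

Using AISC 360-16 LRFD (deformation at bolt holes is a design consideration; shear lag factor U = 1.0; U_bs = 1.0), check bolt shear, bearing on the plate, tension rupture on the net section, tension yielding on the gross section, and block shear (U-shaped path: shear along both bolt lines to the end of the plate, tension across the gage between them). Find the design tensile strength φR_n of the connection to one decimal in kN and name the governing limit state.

Bolt shear: A_b = π(27)²/4 = 572.56 mm². φR_n = 0.75 × 469 × 572.56 × 8 × 1 = 1611.2 kN.
Bearing (25 mm plate, F_u = 450 MPa): end bolts L_c = 54 − 30/2 = 39, R_n = min(1.2×39×25×450, 2.4×27×25×450) = 526.5 kN/bolt; interior L_c = 89 − 30 = 59, R_n = 729 kN/bolt. φR_n = 0.75 × (2×526.5 + 6×729) = 4070.3 kN.
Tension rupture (net): A_n = (266 − 2×32)×25 = 5050 mm² (U = 1.0, A_e = A_n). φR_n = 0.75 × 450 × 5050 = 1704.4 kN.
Tension yield (gross): A_g = 266×25 = 6650 mm². φR_n = 0.90 × 345 × 6650 = 2064.8 kN.
Block shear: shear path 2×[54+3×89] = 2×321 mm, A_gv = 16050, A_nv = 2×(321 − 3.5×32)×25 = 10450 mm²; tension across gage: (70 − 1×32)×25 = 950 mm². R_n = min(0.6×450×10450, 0.6×345×16050) + 1.0×450×950 = min(2821.5, 3322.4) + 427.5 = 3249 kN. φR_n = 0.75 × 3249 = 2436.8 kN.
Governing: min(1611.2, 4070.3, 1704.4, 2064.8, 2436.8) = 1611.2 kN → bolt shear.

1611.2 kN (bolt shear governs)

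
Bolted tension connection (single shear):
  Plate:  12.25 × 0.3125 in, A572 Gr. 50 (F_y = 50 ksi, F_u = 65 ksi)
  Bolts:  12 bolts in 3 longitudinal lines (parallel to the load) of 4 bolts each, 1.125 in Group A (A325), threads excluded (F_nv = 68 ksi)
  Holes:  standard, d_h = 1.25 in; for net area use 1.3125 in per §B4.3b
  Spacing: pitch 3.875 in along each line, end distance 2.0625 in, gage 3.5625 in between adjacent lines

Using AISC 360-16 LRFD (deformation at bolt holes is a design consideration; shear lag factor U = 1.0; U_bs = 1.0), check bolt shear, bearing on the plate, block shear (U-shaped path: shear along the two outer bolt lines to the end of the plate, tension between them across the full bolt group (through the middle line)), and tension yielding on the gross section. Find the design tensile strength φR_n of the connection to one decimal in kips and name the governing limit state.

172.3 kips (gross-section yield governs)

Bolt shear: A_b = π(1.125)²/4 = 0.99402 in². φR_n = 0.75 × 68 × 0.99402 × 12 × 1 = 608.3 kips.
Bearing (0.3125 in plate, F_u = 65 ksi): end bolts L_c = 2.0625 − 1.25/2 = 1.4375, R_n = min(1.2×1.4375×0.3125×65, 2.4×1.125×0.3125×65) = 35.039 kips/bolt; interior L_c = 3.875 − 1.25 = 2.625, R_n = 54.844 kips/bolt. φR_n = 0.75 × (3×35.039 + 9×54.844) = 449.0 kips.
Block shear: shear path 2×[2.0625+3×3.875] = 2×13.6875 in, A_gv = 8.5547, A_nv = 2×(13.6875 − 3.5×1.3125)×0.3125 = 5.6836 in²; tension across gage: (7.125 − 2×1.3125)×0.3125 = 1.4063 in². R_n = min(0.6×65×5.6836, 0.6×50×8.5547) + 1.0×65×1.4063 = min(221.66, 256.64) + 91.41 = 313.07 kips. φR_n = 0.75 × 313.07 = 234.8 kips.
Tension yield (gross): A_g = 12.25×0.3125 = 3.8281 in². φR_n = 0.90 × 50 × 3.8281 = 172.3 kips.
Governing: min(608.3, 449.0, 234.8, 172.3) = 172.3 kips → gross-section yield.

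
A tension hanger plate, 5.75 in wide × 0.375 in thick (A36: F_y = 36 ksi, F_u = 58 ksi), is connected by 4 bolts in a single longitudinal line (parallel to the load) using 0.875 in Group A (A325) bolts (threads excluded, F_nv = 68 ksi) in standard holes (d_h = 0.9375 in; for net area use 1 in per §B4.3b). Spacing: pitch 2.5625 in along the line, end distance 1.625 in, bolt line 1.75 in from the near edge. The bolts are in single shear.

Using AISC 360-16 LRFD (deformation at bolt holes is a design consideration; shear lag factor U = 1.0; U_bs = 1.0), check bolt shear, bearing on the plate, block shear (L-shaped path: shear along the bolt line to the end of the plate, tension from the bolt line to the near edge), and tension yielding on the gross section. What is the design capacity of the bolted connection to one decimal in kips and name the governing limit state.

Bolt shear: A_b = π(0.875)²/4 = 0.60132 in². φR_n = 0.75 × 68 × 0.60132 × 4 × 1 = 122.7 kips.
Bearing (0.375 in plate, F_u = 58 ksi): end bolts L_c = 1.625 − 0.9375/2 = 1.15625, R_n = min(1.2×1.15625×0.375×58, 2.4×0.875×0.375×58) = 30.178 kips/bolt; interior L_c = 2.5625 − 0.9375 = 1.625, R_n = 42.413 kips/bolt. φR_n = 0.75 × (1×30.178 + 3×42.413) = 118.1 kips.
Block shear: shear path 1×[1.625+3×2.5625] = 1×9.3125 in, A_gv = 3.4922, A_nv = 1×(9.3125 − 3.5×1)×0.375 = 2.1797 in²; tension to near edge: (1.75 − 0.5×1)×0.375 = 0.46875 in². R_n = min(0.6×58×2.1797, 0.6×36×3.4922) + 1.0×58×0.46875 = min(75.854, 75.432) + 27.188 = 102.62 kips. φR_n = 0.75 × 102.62 = 77.0 kips.
Tension yield (gross): A_g = 5.75×0.375 = 2.1563 in². φR_n = 0.90 × 36 × 2.1563 = 69.9 kips.
Governing: min(122.7, 118.1, 77.0, 69.9) = 69.9 kips → gross-section yield.

69.9 kips (gross-section yield governs)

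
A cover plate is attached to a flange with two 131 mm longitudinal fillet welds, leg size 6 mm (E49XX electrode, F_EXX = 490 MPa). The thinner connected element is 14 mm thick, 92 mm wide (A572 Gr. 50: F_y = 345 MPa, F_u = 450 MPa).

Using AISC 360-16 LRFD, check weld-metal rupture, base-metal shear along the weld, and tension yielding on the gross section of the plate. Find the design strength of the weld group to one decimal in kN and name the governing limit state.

Weld metal: throat = 0.707×6 = 4.242 mm, L = 2×131 = 262 mm. φR_n = 0.75 × 0.6 × 490 × 4.242 × 262 = 245.1 kN.
Base metal shear (14 mm plate): yield φR_n = 1.0×0.6×345×14×262 = 759.3 kN; rupture φR_n = 0.75×0.6×450×14×262 = 742.8 kN; take 742.8 kN (rupture).
Tension yield (gross): A_g = 92×14 = 1288 mm². φR_n = 0.90 × 345 × 1288 = 399.9 kN.
Governing: min(245.1, 742.8, 399.9) = 245.1 kN → weld metal.

245.1 kN (weld metal governs)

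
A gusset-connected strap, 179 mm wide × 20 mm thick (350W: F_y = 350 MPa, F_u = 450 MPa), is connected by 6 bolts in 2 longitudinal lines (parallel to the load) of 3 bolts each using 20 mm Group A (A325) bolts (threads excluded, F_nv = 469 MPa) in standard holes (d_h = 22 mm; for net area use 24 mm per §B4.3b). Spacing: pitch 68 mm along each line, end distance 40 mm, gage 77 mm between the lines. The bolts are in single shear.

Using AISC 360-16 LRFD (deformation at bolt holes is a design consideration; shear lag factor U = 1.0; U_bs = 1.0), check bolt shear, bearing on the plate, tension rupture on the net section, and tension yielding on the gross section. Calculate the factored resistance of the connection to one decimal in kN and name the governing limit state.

663.0 kN (bolt shear governs)

Bolt shear: A_b = π(20)²/4 = 314.16 mm². φR_n = 0.75 × 469 × 314.16 × 6 × 1 = 663.0 kN.
Bearing (20 mm plate, F_u = 450 MPa): end bolts L_c = 40 − 22/2 = 29, R_n = min(1.2×29×20×450, 2.4×20×20×450) = 313.2 kN/bolt; interior L_c = 68 − 22 = 46, R_n = 432 kN/bolt. φR_n = 0.75 × (2×313.2 + 4×432) = 1765.8 kN.
Tension rupture (net): A_n = (179 − 2×24)×20 = 2620 mm² (U = 1.0, A_e = A_n). φR_n = 0.75 × 450 × 2620 = 884.3 kN.
Tension yield (gross): A_g = 179×20 = 3580 mm². φR_n = 0.90 × 350 × 3580 = 1127.7 kN.
Governing: min(663.0, 1765.8, 884.3, 1127.7) = 663.0 kN → bolt shear.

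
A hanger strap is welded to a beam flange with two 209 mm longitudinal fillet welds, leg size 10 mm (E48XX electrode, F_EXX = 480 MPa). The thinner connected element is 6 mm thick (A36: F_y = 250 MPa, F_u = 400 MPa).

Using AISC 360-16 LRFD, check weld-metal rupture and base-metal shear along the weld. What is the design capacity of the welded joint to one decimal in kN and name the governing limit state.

Weld metal: throat = 0.707×10 = 7.07 mm, L = 2×209 = 418 mm. φR_n = 0.75 × 0.6 × 480 × 7.07 × 418 = 638.3 kN.
Base metal shear (6 mm plate): yield φR_n = 1.0×0.6×250×6×418 = 376.2 kN; rupture φR_n = 0.75×0.6×400×6×418 = 451.4 kN; take 376.2 kN (yield).
Governing: min(638.3, 376.2) = 376.2 kN → base-metal shear.

376.2 kN (base-metal shear governs)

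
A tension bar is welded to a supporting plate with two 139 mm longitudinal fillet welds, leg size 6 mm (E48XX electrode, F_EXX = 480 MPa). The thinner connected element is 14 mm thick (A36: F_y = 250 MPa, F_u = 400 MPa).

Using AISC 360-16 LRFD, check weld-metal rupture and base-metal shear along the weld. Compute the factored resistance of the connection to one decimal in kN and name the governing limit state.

Weld metal: throat = 0.707×6 = 4.242 mm, L = 2×139 = 278 mm. φR_n = 0.75 × 0.6 × 480 × 4.242 × 278 = 254.7 kN.
Base metal shear (14 mm plate): yield φR_n = 1.0×0.6×250×14×278 = 583.8 kN; rupture φR_n = 0.75×0.6×400×14×278 = 700.6 kN; take 583.8 kN (yield).
Governing: min(254.7, 583.8) = 254.7 kN → weld metal.

254.7 kN (weld metal governs)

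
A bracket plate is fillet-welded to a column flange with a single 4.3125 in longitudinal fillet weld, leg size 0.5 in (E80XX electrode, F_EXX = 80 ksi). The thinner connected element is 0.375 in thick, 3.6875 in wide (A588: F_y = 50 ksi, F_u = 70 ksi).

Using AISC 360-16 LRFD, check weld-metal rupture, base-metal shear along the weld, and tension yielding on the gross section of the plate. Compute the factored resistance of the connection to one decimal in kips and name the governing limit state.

48.5 kips (base-metal shear governs)

Weld metal: throat = 0.707×0.5 = 0.3535 in, L = 4.3125 in. φR_n = 0.75 × 0.6 × 80 × 0.3535 × 4.3125 = 54.9 kips.
Base metal shear (0.375 in plate): yield φR_n = 1.0×0.6×50×0.375×4.3125 = 48.5 kips; rupture φR_n = 0.75×0.6×70×0.375×4.3125 = 50.9 kips; take 48.5 kips (yield).
Tension yield (gross): A_g = 3.6875×0.375 = 1.3828 in². φR_n = 0.90 × 50 × 1.3828 = 62.2 kips.
Governing: min(54.9, 48.5, 62.2) = 48.5 kips → base-metal shear.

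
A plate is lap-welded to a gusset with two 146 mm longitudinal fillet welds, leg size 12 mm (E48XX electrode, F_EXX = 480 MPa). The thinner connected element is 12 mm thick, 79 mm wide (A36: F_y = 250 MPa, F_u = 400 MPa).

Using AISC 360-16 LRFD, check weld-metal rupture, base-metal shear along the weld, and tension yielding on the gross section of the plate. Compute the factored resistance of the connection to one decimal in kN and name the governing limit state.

213.3 kN (gross-section yield governs)

Weld metal: throat = 0.707×12 = 8.484 mm, L = 2×146 = 292 mm. φR_n = 0.75 × 0.6 × 480 × 8.484 × 292 = 535.1 kN.
Base metal shear (12 mm plate): yield φR_n = 1.0×0.6×250×12×292 = 525.6 kN; rupture φR_n = 0.75×0.6×400×12×292 = 630.7 kN; take 525.6 kN (yield).
Tension yield (gross): A_g = 79×12 = 948 mm². φR_n = 0.90 × 250 × 948 = 213.3 kN.
Governing: min(535.1, 525.6, 213.3) = 213.3 kN → gross-section yield.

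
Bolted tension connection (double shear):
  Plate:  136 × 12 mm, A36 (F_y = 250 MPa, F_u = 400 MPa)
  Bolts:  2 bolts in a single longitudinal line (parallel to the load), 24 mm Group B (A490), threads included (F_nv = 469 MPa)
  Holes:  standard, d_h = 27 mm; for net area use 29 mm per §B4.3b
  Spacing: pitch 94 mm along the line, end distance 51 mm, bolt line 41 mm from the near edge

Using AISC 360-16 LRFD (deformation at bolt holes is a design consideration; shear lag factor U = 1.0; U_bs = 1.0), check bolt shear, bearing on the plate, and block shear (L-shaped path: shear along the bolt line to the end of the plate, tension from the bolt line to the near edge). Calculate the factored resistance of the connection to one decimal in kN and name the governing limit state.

291.2 kN (block shear governs)

Bolt shear: A_b = π(24)²/4 = 452.39 mm². φR_n = 0.75 × 469 × 452.39 × 2 × 2 = 636.5 kN.
Bearing (12 mm plate, F_u = 400 MPa): end bolts L_c = 51 − 27/2 = 37.5, R_n = min(1.2×37.5×12×400, 2.4×24×12×400) = 216 kN/bolt; interior L_c = 94 − 27 = 67, R_n = 276.48 kN/bolt. φR_n = 0.75 × (1×216 + 1×276.48) = 369.4 kN.
Block shear: shear path 1×[51+1×94] = 1×145 mm, A_gv = 1740, A_nv = 1×(145 − 1.5×29)×12 = 1218 mm²; tension to near edge: (41 − 0.5×29)×12 = 318 mm². R_n = min(0.6×400×1218, 0.6×250×1740) + 1.0×400×318 = min(292.32, 261) + 127.2 = 388.2 kN. φR_n = 0.75 × 388.2 = 291.2 kN.
Governing: min(636.5, 369.4, 291.2) = 291.2 kN → block shear.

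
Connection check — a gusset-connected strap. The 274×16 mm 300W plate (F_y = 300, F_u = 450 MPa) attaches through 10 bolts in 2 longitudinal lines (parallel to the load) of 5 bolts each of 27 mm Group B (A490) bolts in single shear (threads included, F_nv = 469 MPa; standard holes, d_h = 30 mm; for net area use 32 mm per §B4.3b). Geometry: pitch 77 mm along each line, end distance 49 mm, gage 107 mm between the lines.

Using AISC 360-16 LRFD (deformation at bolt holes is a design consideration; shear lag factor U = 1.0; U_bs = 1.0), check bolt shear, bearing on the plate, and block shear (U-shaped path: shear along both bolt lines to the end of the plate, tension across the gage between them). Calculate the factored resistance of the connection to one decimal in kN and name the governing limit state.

1785.2 kN (block shear governs)

Bolt shear: A_b = π(27)²/4 = 572.56 mm². φR_n = 0.75 × 469 × 572.56 × 10 × 1 = 2014.0 kN.
Bearing (16 mm plate, F_u = 450 MPa): end bolts L_c = 49 − 30/2 = 34, R_n = min(1.2×34×16×450, 2.4×27×16×450) = 293.76 kN/bolt; interior L_c = 77 − 30 = 47, R_n = 406.08 kN/bolt. φR_n = 0.75 × (2×293.76 + 8×406.08) = 2877.1 kN.
Block shear: shear path 2×[49+4×77] = 2×357 mm, A_gv = 11424, A_nv = 2×(357 − 4.5×32)×16 = 6816 mm²; tension across gage: (107 − 1×32)×16 = 1200 mm². R_n = min(0.6×450×6816, 0.6×300×11424) + 1.0×450×1200 = min(1840.3, 2056.3) + 540 = 2380.3 kN. φR_n = 0.75 × 2380.3 = 1785.2 kN.
Governing: min(2014.0, 2877.1, 1785.2) = 1785.2 kN → block shear.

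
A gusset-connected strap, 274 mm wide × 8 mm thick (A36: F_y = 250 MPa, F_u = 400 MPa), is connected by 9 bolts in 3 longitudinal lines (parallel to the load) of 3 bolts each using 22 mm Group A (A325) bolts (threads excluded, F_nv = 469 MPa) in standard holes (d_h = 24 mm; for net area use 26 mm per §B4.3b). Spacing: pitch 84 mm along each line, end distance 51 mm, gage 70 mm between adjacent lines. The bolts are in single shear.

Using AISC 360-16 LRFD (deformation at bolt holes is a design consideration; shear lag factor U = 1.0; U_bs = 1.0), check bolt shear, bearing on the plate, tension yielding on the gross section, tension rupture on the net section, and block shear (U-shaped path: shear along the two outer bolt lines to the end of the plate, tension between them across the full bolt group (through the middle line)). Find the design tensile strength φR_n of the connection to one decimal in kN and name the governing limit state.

Bolt shear: A_b = π(22)²/4 = 380.13 mm². φR_n = 0.75 × 469 × 380.13 × 9 × 1 = 1203.4 kN.
Bearing (8 mm plate, F_u = 400 MPa): end bolts L_c = 51 − 24/2 = 39, R_n = min(1.2×39×8×400, 2.4×22×8×400) = 149.76 kN/bolt; interior L_c = 84 − 24 = 60, R_n = 168.96 kN/bolt. φR_n = 0.75 × (3×149.76 + 6×168.96) = 1097.3 kN.
Tension yield (gross): A_g = 274×8 = 2192 mm². φR_n = 0.90 × 250 × 2192 = 493.2 kN.
Tension rupture (net): A_n = (274 − 3×26)×8 = 1568 mm² (U = 1.0, A_e = A_n). φR_n = 0.75 × 400 × 1568 = 470.4 kN.
Block shear: shear path 2×[51+2×84] = 2×219 mm, A_gv = 3504, A_nv = 2×(219 − 2.5×26)×8 = 2464 mm²; tension across gage: (140 − 2×26)×8 = 704 mm². R_n = min(0.6×400×2464, 0.6×250×3504) + 1.0×400×704 = min(591.36, 525.6) + 281.6 = 807.2 kN. φR_n = 0.75 × 807.2 = 605.4 kN.
Governing: min(1203.4, 1097.3, 493.2, 470.4, 605.4) = 470.4 kN → net-section rupture.

470.4 kN (net-section rupture governs)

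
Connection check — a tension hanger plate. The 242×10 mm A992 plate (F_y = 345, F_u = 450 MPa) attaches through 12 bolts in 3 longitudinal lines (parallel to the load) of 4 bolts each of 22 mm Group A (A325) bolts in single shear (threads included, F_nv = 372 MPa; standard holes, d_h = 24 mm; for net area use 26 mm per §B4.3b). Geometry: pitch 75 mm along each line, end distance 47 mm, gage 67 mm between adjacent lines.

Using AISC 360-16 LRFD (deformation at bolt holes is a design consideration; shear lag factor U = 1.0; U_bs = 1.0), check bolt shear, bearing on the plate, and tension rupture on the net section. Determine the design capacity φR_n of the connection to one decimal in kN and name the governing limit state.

Bolt shear: A_b = π(22)²/4 = 380.13 mm². φR_n = 0.75 × 372 × 380.13 × 12 × 1 = 1272.7 kN.
Bearing (10 mm plate, F_u = 450 MPa): end bolts L_c = 47 − 24/2 = 35, R_n = min(1.2×35×10×450, 2.4×22×10×450) = 189 kN/bolt; interior L_c = 75 − 24 = 51, R_n = 237.6 kN/bolt. φR_n = 0.75 × (3×189 + 9×237.6) = 2029.1 kN.
Tension rupture (net): A_n = (242 − 3×26)×10 = 1640 mm² (U = 1.0, A_e = A_n). φR_n = 0.75 × 450 × 1640 = 553.5 kN.
Governing: min(1272.7, 2029.1, 553.5) = 553.5 kN → net-section rupture.

553.5 kN (net-section rupture governs)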